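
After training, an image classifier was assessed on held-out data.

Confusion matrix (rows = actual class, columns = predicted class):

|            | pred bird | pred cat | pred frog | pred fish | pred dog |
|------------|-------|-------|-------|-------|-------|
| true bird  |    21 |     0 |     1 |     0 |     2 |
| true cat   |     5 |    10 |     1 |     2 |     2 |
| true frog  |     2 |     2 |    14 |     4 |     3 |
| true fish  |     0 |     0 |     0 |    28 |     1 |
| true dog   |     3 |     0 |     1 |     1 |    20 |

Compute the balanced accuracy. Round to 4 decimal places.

0.7401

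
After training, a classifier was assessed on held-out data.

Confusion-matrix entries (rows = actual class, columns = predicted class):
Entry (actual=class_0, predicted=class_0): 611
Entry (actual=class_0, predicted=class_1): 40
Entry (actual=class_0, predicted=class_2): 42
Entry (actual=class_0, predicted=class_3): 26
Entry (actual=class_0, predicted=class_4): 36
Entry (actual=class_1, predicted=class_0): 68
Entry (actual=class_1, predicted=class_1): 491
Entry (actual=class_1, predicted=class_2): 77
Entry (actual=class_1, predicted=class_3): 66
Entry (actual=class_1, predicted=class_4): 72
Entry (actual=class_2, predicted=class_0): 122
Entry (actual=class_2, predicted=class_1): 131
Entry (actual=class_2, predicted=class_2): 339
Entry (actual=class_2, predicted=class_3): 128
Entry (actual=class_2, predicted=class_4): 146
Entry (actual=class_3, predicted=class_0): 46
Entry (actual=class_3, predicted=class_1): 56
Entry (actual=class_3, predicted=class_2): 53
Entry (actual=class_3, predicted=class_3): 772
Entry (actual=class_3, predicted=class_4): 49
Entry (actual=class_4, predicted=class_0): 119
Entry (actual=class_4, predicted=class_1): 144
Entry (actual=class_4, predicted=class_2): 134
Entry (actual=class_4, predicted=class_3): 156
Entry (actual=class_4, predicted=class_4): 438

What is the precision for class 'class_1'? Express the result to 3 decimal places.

0.570

Treat 'class_1' as positive and all other classes as negative.
precision = TP/(TP+FP).
class_1: TP=491, FP=40+131+56+144=371 → 491/862 = 0.5696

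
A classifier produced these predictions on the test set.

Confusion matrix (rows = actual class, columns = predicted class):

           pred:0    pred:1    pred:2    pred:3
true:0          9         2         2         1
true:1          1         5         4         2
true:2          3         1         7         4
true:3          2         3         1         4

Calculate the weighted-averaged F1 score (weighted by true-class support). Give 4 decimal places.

Per-class F1 score (2·TP/(2·TP+FP+FN)):
  0: TP=9, FP=1+3+2=6, FN=2+2+1=5 → 18/29 = 0.62069
  1: TP=5, FP=2+1+3=6, FN=1+4+2=7 → 10/23 = 0.43478
  2: TP=7, FP=2+4+1=7, FN=3+1+4=8 → 14/29 = 0.48276
  3: TP=4, FP=1+2+4=7, FN=2+3+1=6 → 8/21 = 0.38095
Weighted-F1 score = Σ (supportᵢ/N)·F1 scoreᵢ with N=51: (14/51)·0.62069 + (12/51)·0.43478 + (15/51)·0.48276 + (10/51)·0.38095 = 0.4894

0.4894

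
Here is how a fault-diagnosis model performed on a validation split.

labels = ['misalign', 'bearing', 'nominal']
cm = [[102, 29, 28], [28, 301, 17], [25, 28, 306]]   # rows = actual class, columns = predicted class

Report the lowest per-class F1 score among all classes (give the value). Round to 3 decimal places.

Per-class F1 score (2·TP/(2·TP+FP+FN)):
  misalign: TP=102, FP=28+25=53, FN=29+28=57 → 204/314 = 0.6497
  bearing: TP=301, FP=29+28=57, FN=28+17=45 → 602/704 = 0.8551
  nominal: TP=306, FP=28+17=45, FN=25+28=53 → 612/710 = 0.8620
Lowest is class 'misalign' with F1 score = 0.650.

0.650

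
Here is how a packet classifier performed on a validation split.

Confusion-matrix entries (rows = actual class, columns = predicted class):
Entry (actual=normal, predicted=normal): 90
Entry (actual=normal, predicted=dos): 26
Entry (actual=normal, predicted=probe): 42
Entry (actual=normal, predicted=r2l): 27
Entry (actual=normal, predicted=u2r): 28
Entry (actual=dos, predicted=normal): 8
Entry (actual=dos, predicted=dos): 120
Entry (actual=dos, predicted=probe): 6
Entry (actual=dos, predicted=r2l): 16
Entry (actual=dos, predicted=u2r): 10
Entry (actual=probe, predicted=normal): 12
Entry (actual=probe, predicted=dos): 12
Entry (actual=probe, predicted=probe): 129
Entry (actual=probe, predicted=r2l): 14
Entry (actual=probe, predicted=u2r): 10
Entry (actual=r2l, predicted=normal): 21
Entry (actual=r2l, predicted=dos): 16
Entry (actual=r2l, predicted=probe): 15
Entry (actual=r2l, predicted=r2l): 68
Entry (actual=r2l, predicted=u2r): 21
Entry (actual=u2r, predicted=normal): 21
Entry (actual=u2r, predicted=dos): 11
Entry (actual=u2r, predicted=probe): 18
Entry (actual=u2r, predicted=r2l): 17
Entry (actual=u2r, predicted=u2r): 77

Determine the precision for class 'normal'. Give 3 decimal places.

0.592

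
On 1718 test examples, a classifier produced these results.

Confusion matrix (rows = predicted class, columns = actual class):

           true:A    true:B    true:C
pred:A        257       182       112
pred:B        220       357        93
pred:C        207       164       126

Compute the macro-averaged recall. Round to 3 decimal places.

Per-class recall (TP/(TP+FN)):
  A: TP=257, FN=220+207=427 → 257/684 = 0.3757
  B: TP=357, FN=182+164=346 → 357/703 = 0.5078
  C: TP=126, FN=112+93=205 → 126/331 = 0.3807
Macro-recall = mean = (0.3757 + 0.5078 + 0.3807) / 3 = 0.421

0.421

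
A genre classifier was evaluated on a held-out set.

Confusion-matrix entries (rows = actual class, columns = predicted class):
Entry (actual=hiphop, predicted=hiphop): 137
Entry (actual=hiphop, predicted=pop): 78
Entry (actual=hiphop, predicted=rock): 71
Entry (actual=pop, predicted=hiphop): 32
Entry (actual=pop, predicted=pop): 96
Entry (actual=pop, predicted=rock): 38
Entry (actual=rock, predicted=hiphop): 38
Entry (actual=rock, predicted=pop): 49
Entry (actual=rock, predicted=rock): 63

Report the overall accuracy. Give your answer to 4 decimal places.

0.4917

Accuracy = trace / total = (137+96+63=296) / 602 = 296/602 = 0.4917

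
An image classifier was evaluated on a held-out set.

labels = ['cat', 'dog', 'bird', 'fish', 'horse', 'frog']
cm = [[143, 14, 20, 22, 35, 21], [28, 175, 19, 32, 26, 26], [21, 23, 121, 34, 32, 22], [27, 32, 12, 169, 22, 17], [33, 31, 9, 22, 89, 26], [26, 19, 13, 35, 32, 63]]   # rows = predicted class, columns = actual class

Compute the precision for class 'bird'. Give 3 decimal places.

0.478

Take TP from the diagonal, FP from the rest of the 'bird' prediction marginal, FN from the rest of the 'bird' actual marginal.
precision = TP/(TP+FP).
bird: TP=121, FP=21+23+34+32+22=132 → 121/253 = 0.4783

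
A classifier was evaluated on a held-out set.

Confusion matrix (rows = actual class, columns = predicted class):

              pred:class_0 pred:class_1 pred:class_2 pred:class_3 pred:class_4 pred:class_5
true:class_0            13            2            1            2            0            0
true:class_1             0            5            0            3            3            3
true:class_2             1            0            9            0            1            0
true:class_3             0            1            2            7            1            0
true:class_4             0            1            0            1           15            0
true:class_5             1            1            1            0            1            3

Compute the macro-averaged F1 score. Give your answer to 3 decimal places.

Per-class F1 score (2·TP/(2·TP+FP+FN)):
  class_0: TP=13, FP=0+1+0+0+1=2, FN=2+1+2+0+0=5 → 26/33 = 0.7879
  class_1: TP=5, FP=2+0+1+1+1=5, FN=0+0+3+3+3=9 → 10/24 = 0.4167
  class_2: TP=9, FP=1+0+2+0+1=4, FN=1+0+0+1+0=2 → 18/24 = 0.7500
  class_3: TP=7, FP=2+3+0+1+0=6, FN=0+1+2+1+0=4 → 14/24 = 0.5833
  class_4: TP=15, FP=0+3+1+1+1=6, FN=0+1+0+1+0=2 → 30/38 = 0.7895
  class_5: TP=3, FP=0+3+0+0+0=3, FN=1+1+1+0+1=4 → 6/13 = 0.4615
Macro-F1 score = mean = (0.7879 + 0.4167 + 0.7500 + 0.5833 + 0.7895 + 0.4615) / 6 = 0.631

0.631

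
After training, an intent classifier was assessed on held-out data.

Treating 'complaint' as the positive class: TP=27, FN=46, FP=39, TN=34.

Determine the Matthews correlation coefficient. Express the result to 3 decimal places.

-0.165

MCC = (TP·TN − FP·FN) / √((TP+FP)(TP+FN)(TN+FP)(TN+FN))
Numerator = 27·34 − 39·46 = -876
Denominator = √(66·73·73·80) = √28137120 = 5304.4434
MCC = -876 / 5304.4434 = -0.165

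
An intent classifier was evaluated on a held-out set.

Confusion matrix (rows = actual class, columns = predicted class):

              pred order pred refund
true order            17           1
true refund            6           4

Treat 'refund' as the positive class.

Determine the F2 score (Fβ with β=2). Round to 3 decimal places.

Fβ = (1+β²)·TP / ((1+β²)·TP + β²·FN + FP), with β²=4
= 5·4 / (5·4 + 4·6 + 1) = 0.444

0.444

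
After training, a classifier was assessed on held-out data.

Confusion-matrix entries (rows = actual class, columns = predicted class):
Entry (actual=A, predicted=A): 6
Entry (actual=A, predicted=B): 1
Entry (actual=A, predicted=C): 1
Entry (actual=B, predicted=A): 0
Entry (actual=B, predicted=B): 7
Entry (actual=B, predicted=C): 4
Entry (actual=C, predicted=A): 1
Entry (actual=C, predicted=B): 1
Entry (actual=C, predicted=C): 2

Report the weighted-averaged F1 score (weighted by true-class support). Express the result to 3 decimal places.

0.676

Per-class F1 score (2·TP/(2·TP+FP+FN)):
  A: TP=6, FP=0+1=1, FN=1+1=2 → 12/15 = 0.8000
  B: TP=7, FP=1+1=2, FN=0+4=4 → 14/20 = 0.7000
  C: TP=2, FP=1+4=5, FN=1+1=2 → 4/11 = 0.3636
Weighted-F1 score = Σ (supportᵢ/N)·F1 scoreᵢ with N=23: (8/23)·0.8000 + (11/23)·0.7000 + (4/23)·0.3636 = 0.676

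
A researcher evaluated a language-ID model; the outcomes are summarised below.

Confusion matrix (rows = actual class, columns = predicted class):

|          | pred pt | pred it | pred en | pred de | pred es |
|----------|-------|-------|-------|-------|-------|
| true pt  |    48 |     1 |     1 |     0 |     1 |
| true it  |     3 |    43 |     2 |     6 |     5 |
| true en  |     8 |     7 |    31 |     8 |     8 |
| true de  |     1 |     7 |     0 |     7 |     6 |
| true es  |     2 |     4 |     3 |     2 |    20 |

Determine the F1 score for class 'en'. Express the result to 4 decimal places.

One-vs-rest for 'en': TP = diagonal; FP = other classes predicted 'en'; FN = 'en' predicted as other.
F1 score = 2·TP/(2·TP+FP+FN).
en: TP=31, FP=1+2+0+3=6, FN=8+7+8+8=31 → 62/99 = 0.62626

0.6263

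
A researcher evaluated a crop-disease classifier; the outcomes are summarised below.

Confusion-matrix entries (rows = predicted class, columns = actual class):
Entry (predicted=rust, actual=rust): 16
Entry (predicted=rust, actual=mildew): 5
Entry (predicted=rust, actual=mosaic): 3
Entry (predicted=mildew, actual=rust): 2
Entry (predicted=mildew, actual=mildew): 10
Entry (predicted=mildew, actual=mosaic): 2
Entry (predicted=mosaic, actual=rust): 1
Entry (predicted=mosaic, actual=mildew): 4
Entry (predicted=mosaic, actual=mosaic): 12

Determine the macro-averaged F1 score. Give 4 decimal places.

Per-class F1 score (2·TP/(2·TP+FP+FN)):
  rust: TP=16, FP=5+3=8, FN=2+1=3 → 32/43 = 0.74419
  mildew: TP=10, FP=2+2=4, FN=5+4=9 → 20/33 = 0.60606
  mosaic: TP=12, FP=1+4=5, FN=3+2=5 → 24/34 = 0.70588
Macro-F1 score = mean = (0.74419 + 0.60606 + 0.70588) / 3 = 0.6854

0.6854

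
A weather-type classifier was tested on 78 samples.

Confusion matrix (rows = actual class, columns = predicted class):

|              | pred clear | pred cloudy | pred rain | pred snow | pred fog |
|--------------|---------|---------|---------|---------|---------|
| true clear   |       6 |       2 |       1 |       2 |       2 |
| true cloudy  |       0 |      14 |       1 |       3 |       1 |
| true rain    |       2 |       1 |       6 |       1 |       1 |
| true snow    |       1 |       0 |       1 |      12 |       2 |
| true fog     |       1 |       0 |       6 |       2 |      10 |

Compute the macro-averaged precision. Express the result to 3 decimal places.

0.610

Per-class precision (TP/(TP+FP)):
  clear: TP=6, FP=0+2+1+1=4 → 6/10 = 0.6000
  cloudy: TP=14, FP=2+1+0+0=3 → 14/17 = 0.8235
  rain: TP=6, FP=1+1+1+6=9 → 6/15 = 0.4000
  snow: TP=12, FP=2+3+1+2=8 → 12/20 = 0.6000
  fog: TP=10, FP=2+1+1+2=6 → 10/16 = 0.6250
Macro-precision = mean = (0.6000 + 0.8235 + 0.4000 + 0.6000 + 0.6250) / 5 = 0.610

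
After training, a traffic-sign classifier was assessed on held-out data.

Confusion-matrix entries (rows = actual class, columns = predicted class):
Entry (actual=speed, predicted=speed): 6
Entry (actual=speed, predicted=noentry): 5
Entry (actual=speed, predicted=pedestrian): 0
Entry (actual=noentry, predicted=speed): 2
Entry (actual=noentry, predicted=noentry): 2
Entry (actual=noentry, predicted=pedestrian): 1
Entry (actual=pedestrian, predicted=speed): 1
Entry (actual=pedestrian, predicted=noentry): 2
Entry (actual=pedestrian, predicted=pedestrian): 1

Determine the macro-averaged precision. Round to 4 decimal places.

0.4630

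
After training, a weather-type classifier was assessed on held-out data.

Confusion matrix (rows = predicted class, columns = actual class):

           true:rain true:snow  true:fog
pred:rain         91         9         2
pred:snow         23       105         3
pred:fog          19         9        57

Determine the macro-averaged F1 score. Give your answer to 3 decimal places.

0.792

Per-class F1 score (2·TP/(2·TP+FP+FN)):
  rain: TP=91, FP=9+2=11, FN=23+19=42 → 182/235 = 0.7745
  snow: TP=105, FP=23+3=26, FN=9+9=18 → 210/254 = 0.8268
  fog: TP=57, FP=19+9=28, FN=2+3=5 → 114/147 = 0.7755
Macro-F1 score = mean = (0.7745 + 0.8268 + 0.7755) / 3 = 0.792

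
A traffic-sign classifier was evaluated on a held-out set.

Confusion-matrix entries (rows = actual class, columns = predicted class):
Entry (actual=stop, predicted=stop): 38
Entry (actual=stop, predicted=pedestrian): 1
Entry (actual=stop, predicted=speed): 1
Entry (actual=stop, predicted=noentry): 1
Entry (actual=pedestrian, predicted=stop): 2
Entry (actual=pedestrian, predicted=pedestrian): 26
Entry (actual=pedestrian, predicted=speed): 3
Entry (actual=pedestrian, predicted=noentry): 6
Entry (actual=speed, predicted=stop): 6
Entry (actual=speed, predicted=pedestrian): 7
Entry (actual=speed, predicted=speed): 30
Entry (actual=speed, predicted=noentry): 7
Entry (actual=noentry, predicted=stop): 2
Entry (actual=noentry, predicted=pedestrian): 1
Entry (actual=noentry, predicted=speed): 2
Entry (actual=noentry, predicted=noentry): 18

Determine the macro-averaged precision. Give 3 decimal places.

Per-class precision (TP/(TP+FP)):
  stop: TP=38, FP=2+6+2=10 → 38/48 = 0.7917
  pedestrian: TP=26, FP=1+7+1=9 → 26/35 = 0.7429
  speed: TP=30, FP=1+3+2=6 → 30/36 = 0.8333
  noentry: TP=18, FP=1+6+7=14 → 18/32 = 0.5625
Macro-precision = mean = (0.7917 + 0.7429 + 0.8333 + 0.5625) / 4 = 0.733

0.733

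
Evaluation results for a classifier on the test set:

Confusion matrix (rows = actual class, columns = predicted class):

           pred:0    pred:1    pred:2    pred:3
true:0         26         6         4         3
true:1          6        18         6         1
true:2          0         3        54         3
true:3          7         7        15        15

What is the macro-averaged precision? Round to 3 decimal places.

Per-class precision (TP/(TP+FP)):
  0: TP=26, FP=6+0+7=13 → 26/39 = 0.6667
  1: TP=18, FP=6+3+7=16 → 18/34 = 0.5294
  2: TP=54, FP=4+6+15=25 → 54/79 = 0.6835
  3: TP=15, FP=3+1+3=7 → 15/22 = 0.6818
Macro-precision = mean = (0.6667 + 0.5294 + 0.6835 + 0.6818) / 4 = 0.640

0.640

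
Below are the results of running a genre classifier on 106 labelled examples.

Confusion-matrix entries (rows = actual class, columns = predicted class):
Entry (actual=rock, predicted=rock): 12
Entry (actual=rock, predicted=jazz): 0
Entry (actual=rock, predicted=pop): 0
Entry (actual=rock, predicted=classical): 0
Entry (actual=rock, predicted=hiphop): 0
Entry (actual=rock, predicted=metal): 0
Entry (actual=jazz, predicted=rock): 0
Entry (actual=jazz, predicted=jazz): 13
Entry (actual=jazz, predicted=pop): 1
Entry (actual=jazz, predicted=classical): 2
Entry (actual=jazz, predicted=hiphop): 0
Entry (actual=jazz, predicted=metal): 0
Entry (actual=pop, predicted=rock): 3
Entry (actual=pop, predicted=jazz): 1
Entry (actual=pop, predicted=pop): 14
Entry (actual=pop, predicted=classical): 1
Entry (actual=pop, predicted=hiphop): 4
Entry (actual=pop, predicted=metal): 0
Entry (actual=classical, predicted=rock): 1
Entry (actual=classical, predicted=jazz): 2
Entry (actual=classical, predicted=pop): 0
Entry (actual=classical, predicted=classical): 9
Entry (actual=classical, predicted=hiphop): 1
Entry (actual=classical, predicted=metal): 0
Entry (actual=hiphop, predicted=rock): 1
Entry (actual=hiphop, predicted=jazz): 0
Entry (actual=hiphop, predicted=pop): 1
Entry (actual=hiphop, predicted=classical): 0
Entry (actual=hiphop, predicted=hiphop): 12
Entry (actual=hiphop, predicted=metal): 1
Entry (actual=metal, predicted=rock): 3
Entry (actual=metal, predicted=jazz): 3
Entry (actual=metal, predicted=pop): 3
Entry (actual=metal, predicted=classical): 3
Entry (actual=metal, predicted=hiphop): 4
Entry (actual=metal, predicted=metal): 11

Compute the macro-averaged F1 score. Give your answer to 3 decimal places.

Per-class F1 score (2·TP/(2·TP+FP+FN)):
  rock: TP=12, FP=0+3+1+1+3=8, FN=0+0+0+0+0=0 → 24/32 = 0.7500
  jazz: TP=13, FP=0+1+2+0+3=6, FN=0+1+2+0+0=3 → 26/35 = 0.7429
  pop: TP=14, FP=0+1+0+1+3=5, FN=3+1+1+4+0=9 → 28/42 = 0.6667
  classical: TP=9, FP=0+2+1+0+3=6, FN=1+2+0+1+0=4 → 18/28 = 0.6429
  hiphop: TP=12, FP=0+0+4+1+4=9, FN=1+0+1+0+1=3 → 24/36 = 0.6667
  metal: TP=11, FP=0+0+0+0+1=1, FN=3+3+3+3+4=16 → 22/39 = 0.5641
Macro-F1 score = mean = (0.7500 + 0.7429 + 0.6667 + 0.6429 + 0.6667 + 0.5641) / 6 = 0.672

0.672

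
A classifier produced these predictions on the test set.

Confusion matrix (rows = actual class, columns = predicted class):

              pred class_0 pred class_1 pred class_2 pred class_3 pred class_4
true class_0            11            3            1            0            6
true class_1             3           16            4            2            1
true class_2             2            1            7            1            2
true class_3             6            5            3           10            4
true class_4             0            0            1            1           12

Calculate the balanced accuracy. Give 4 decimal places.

0.5784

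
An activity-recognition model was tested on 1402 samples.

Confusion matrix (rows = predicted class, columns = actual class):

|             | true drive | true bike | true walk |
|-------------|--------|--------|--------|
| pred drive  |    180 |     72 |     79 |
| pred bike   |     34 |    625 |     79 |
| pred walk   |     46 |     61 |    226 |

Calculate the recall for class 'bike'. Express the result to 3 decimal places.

0.825

One-vs-rest for 'bike': TP = diagonal; FP = other classes predicted 'bike'; FN = 'bike' predicted as other.
recall = TP/(TP+FN).
bike: TP=625, FN=72+61=133 → 625/758 = 0.8245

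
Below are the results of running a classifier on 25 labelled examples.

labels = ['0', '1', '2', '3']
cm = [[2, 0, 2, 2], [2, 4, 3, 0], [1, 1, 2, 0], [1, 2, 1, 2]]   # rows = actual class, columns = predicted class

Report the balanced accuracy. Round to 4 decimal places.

0.4028

Balanced accuracy = mean of per-class recall.
  0: recall = 2/6 = 0.33333
  1: recall = 4/9 = 0.44444
  2: recall = 2/4 = 0.50000
  3: recall = 2/6 = 0.33333
Mean = (0.33333 + 0.44444 + 0.50000 + 0.33333) / 4 = 0.4028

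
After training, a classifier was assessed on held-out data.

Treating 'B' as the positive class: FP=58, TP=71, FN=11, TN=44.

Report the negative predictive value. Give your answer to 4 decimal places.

0.8000

NPV = TN/(TN+FN) = 44/(44+11) = 0.8000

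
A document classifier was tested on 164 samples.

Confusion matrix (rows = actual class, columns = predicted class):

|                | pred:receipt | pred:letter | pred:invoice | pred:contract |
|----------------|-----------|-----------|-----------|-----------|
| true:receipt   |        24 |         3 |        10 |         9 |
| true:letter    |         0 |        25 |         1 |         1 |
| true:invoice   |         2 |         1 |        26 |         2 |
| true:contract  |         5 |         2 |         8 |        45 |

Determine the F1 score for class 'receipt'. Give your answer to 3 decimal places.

F1 score = 2·TP/(2·TP+FP+FN).
receipt: TP=24, FP=0+2+5=7, FN=3+10+9=22 → 48/77 = 0.6234

0.623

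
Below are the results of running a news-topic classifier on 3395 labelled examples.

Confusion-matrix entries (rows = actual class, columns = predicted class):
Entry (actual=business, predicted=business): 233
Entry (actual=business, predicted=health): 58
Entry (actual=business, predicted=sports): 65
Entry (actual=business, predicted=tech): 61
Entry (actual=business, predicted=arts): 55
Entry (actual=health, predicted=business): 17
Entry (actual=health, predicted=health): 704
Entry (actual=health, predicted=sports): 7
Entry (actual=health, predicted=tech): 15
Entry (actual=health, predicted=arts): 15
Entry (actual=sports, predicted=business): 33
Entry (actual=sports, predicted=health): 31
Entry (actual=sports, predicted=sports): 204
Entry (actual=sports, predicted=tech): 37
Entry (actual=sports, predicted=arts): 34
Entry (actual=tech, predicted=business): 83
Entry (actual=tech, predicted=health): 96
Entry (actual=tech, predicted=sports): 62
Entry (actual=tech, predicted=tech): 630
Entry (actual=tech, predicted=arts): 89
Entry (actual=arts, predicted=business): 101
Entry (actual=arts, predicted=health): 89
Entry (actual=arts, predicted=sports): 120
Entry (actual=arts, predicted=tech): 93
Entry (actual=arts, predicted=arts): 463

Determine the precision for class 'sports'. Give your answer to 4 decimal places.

Treat 'sports' as positive and all other classes as negative.
precision = TP/(TP+FP).
sports: TP=204, FP=65+7+62+120=254 → 204/458 = 0.44541

0.4454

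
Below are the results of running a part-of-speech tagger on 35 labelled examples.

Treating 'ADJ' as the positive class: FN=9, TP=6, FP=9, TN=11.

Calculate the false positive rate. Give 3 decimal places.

FPR = FP/(FP+TN) = 9/(9+11) = 0.450

0.450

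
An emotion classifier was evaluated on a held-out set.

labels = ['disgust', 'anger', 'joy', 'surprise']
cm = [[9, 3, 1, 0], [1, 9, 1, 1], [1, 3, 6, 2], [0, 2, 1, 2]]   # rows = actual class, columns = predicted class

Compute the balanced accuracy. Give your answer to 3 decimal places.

Balanced accuracy = mean of per-class recall.
  disgust: recall = 9/13 = 0.6923
  anger: recall = 9/12 = 0.7500
  joy: recall = 6/12 = 0.5000
  surprise: recall = 2/5 = 0.4000
Mean = (0.6923 + 0.7500 + 0.5000 + 0.4000) / 4 = 0.586

0.586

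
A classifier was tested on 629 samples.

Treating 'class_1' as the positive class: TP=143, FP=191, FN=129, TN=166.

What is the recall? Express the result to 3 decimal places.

0.526

Recall = TP/(TP+FN) = 143/(143+129) = 143/272 = 0.526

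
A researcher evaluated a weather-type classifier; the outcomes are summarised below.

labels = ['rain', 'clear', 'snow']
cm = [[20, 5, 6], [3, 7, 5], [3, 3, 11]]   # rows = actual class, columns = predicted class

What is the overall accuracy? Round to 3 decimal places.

0.603

Accuracy = trace / total = (20+7+11=38) / 63 = 38/63 = 0.603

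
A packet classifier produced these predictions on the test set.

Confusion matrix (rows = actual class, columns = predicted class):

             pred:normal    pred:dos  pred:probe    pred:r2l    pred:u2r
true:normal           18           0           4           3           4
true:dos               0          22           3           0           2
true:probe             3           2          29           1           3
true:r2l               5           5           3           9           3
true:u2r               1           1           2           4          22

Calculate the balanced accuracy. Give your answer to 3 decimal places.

0.658

Balanced accuracy = mean of per-class recall.
  normal: recall = 18/29 = 0.6207
  dos: recall = 22/27 = 0.8148
  probe: recall = 29/38 = 0.7632
  r2l: recall = 9/25 = 0.3600
  u2r: recall = 22/30 = 0.7333
Mean = (0.6207 + 0.8148 + 0.7632 + 0.3600 + 0.7333) / 5 = 0.658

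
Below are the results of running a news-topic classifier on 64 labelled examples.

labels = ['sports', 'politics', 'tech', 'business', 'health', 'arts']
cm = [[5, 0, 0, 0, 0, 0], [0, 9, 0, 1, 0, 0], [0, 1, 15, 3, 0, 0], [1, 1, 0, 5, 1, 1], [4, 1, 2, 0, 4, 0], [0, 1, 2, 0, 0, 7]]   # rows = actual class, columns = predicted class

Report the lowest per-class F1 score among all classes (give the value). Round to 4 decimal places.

0.5000

Per-class F1 score (2·TP/(2·TP+FP+FN)):
  sports: TP=5, FP=0+0+1+4+0=5, FN=0+0+0+0+0=0 → 10/15 = 0.66667
  politics: TP=9, FP=0+1+1+1+1=4, FN=0+0+1+0+0=1 → 18/23 = 0.78261
  tech: TP=15, FP=0+0+0+2+2=4, FN=0+1+3+0+0=4 → 30/38 = 0.78947
  business: TP=5, FP=0+1+3+0+0=4, FN=1+1+0+1+1=4 → 10/18 = 0.55556
  health: TP=4, FP=0+0+0+1+0=1, FN=4+1+2+0+0=7 → 8/16 = 0.50000
  arts: TP=7, FP=0+0+0+1+0=1, FN=0+1+2+0+0=3 → 14/18 = 0.77778
Lowest is class 'health' with F1 score = 0.5000.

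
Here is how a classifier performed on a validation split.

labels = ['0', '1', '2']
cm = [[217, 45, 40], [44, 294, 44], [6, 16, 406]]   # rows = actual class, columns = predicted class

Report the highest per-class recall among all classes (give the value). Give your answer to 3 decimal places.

0.949

Per-class recall (TP/(TP+FN)):
  0: TP=217, FN=45+40=85 → 217/302 = 0.7185
  1: TP=294, FN=44+44=88 → 294/382 = 0.7696
  2: TP=406, FN=6+16=22 → 406/428 = 0.9486
Highest is class '2' with recall = 0.949.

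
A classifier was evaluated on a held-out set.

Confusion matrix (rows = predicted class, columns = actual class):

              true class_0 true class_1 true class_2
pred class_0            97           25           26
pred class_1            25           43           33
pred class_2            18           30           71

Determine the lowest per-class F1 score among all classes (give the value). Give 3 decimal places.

Per-class F1 score (2·TP/(2·TP+FP+FN)):
  class_0: TP=97, FP=25+26=51, FN=25+18=43 → 194/288 = 0.6736
  class_1: TP=43, FP=25+33=58, FN=25+30=55 → 86/199 = 0.4322
  class_2: TP=71, FP=18+30=48, FN=26+33=59 → 142/249 = 0.5703
Lowest is class 'class_1' with F1 score = 0.432.

0.432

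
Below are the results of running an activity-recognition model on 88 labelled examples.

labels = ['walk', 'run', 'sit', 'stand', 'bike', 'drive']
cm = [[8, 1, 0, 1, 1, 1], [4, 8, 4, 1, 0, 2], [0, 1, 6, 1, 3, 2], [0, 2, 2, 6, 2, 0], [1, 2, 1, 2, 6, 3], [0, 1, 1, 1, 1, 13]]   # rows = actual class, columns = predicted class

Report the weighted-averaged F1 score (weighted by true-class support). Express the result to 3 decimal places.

Per-class F1 score (2·TP/(2·TP+FP+FN)):
  walk: TP=8, FP=4+0+0+1+0=5, FN=1+0+1+1+1=4 → 16/25 = 0.6400
  run: TP=8, FP=1+1+2+2+1=7, FN=4+4+1+0+2=11 → 16/34 = 0.4706
  sit: TP=6, FP=0+4+2+1+1=8, FN=0+1+1+3+2=7 → 12/27 = 0.4444
  stand: TP=6, FP=1+1+1+2+1=6, FN=0+2+2+2+0=6 → 12/24 = 0.5000
  bike: TP=6, FP=1+0+3+2+1=7, FN=1+2+1+2+3=9 → 12/28 = 0.4286
  drive: TP=13, FP=1+2+2+0+3=8, FN=0+1+1+1+1=4 → 26/38 = 0.6842
Weighted-F1 score = Σ (supportᵢ/N)·F1 scoreᵢ with N=88: (12/88)·0.6400 + (19/88)·0.4706 + (13/88)·0.4444 + (12/88)·0.5000 + (15/88)·0.4286 + (17/88)·0.6842 = 0.528

0.528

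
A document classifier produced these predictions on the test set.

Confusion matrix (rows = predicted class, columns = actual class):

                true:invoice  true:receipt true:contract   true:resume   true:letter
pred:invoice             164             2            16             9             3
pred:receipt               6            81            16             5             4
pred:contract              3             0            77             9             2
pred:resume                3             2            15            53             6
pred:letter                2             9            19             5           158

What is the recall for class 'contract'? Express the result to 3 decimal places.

Take TP from the diagonal, FP from the rest of the 'contract' prediction marginal, FN from the rest of the 'contract' actual marginal.
recall = TP/(TP+FN).
contract: TP=77, FN=16+16+15+19=66 → 77/143 = 0.5385

0.538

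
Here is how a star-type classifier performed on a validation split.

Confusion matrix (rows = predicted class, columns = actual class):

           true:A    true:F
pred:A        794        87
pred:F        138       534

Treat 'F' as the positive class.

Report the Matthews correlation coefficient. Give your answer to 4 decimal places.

0.7038

MCC = (TP·TN − FP·FN) / √((TP+FP)(TP+FN)(TN+FP)(TN+FN))
Numerator = 534·794 − 138·87 = 411990
Denominator = √(672·621·932·881) = √342651544704 = 585364.4546
MCC = 411990 / 585364.4546 = 0.7038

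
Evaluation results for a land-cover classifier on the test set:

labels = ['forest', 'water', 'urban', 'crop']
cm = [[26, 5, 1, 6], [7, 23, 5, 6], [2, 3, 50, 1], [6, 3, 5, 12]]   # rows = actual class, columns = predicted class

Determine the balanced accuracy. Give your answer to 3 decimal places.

Balanced accuracy = mean of per-class recall.
  forest: recall = 26/38 = 0.6842
  water: recall = 23/41 = 0.5610
  urban: recall = 50/56 = 0.8929
  crop: recall = 12/26 = 0.4615
Mean = (0.6842 + 0.5610 + 0.8929 + 0.4615) / 4 = 0.650

0.650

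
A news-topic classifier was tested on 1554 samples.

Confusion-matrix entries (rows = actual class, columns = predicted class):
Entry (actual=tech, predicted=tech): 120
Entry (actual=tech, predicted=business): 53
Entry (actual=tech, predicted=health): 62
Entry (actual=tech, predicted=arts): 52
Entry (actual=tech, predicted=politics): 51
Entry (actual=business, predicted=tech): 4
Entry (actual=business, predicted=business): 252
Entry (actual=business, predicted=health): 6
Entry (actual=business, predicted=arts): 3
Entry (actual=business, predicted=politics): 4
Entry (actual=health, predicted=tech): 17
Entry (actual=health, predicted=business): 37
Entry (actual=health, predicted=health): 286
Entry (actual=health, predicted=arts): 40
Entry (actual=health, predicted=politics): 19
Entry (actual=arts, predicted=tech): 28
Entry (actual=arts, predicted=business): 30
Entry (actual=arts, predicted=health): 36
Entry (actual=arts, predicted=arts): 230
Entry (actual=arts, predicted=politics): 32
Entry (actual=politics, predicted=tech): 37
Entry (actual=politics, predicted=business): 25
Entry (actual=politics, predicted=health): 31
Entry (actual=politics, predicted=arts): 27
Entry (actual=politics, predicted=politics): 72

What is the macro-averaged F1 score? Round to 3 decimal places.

0.587

Per-class F1 score (2·TP/(2·TP+FP+FN)):
  tech: TP=120, FP=4+17+28+37=86, FN=53+62+52+51=218 → 240/544 = 0.4412
  business: TP=252, FP=53+37+30+25=145, FN=4+6+3+4=17 → 504/666 = 0.7568
  health: TP=286, FP=62+6+36+31=135, FN=17+37+40+19=113 → 572/820 = 0.6976
  arts: TP=230, FP=52+3+40+27=122, FN=28+30+36+32=126 → 460/708 = 0.6497
  politics: TP=72, FP=51+4+19+32=106, FN=37+25+31+27=120 → 144/370 = 0.3892
Macro-F1 score = mean = (0.4412 + 0.7568 + 0.6976 + 0.6497 + 0.3892) / 5 = 0.587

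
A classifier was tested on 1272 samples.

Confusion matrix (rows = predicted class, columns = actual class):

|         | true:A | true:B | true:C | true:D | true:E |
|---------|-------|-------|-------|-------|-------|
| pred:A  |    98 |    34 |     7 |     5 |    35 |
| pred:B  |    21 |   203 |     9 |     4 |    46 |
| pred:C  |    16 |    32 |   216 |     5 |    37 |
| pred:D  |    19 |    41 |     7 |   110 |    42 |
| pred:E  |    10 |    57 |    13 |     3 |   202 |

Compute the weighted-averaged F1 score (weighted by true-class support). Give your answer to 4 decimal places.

0.6485

Per-class F1 score (2·TP/(2·TP+FP+FN)):
  A: TP=98, FP=34+7+5+35=81, FN=21+16+19+10=66 → 196/343 = 0.57143
  B: TP=203, FP=21+9+4+46=80, FN=34+32+41+57=164 → 406/650 = 0.62462
  C: TP=216, FP=16+32+5+37=90, FN=7+9+7+13=36 → 432/558 = 0.77419
  D: TP=110, FP=19+41+7+42=109, FN=5+4+5+3=17 → 220/346 = 0.63584
  E: TP=202, FP=10+57+13+3=83, FN=35+46+37+42=160 → 404/647 = 0.62442
Weighted-F1 score = Σ (supportᵢ/N)·F1 scoreᵢ with N=1272: (164/1272)·0.57143 + (367/1272)·0.62462 + (252/1272)·0.77419 + (127/1272)·0.63584 + (362/1272)·0.62442 = 0.6485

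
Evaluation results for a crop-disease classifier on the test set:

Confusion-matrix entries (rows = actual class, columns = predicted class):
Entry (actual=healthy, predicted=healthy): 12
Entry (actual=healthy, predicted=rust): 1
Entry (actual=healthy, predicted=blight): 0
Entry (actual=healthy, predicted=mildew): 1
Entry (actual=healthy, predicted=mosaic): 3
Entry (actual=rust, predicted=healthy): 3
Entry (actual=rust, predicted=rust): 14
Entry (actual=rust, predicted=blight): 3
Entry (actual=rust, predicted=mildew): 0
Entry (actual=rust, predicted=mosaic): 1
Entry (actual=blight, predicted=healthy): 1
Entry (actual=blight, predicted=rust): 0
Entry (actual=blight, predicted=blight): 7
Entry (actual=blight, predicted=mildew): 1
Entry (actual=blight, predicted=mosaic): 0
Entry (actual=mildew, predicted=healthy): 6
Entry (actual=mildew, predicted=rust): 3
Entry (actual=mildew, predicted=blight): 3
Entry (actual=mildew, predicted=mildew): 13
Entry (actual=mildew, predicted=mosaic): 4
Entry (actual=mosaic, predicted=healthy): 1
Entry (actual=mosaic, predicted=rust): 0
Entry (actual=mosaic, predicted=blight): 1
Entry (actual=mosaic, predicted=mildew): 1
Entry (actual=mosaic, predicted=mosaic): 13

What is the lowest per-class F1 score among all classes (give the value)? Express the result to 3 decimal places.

0.578

Per-class F1 score (2·TP/(2·TP+FP+FN)):
  healthy: TP=12, FP=3+1+6+1=11, FN=1+0+1+3=5 → 24/40 = 0.6000
  rust: TP=14, FP=1+0+3+0=4, FN=3+3+0+1=7 → 28/39 = 0.7179
  blight: TP=7, FP=0+3+3+1=7, FN=1+0+1+0=2 → 14/23 = 0.6087
  mildew: TP=13, FP=1+0+1+1=3, FN=6+3+3+4=16 → 26/45 = 0.5778
  mosaic: TP=13, FP=3+1+0+4=8, FN=1+0+1+1=3 → 26/37 = 0.7027
Lowest is class 'mildew' with F1 score = 0.578.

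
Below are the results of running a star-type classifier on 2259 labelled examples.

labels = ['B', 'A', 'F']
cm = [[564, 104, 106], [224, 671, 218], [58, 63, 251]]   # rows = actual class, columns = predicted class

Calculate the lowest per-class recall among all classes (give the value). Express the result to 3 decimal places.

0.603

Per-class recall (TP/(TP+FN)):
  B: TP=564, FN=104+106=210 → 564/774 = 0.7287
  A: TP=671, FN=224+218=442 → 671/1113 = 0.6029
  F: TP=251, FN=58+63=121 → 251/372 = 0.6747
Lowest is class 'A' with recall = 0.603.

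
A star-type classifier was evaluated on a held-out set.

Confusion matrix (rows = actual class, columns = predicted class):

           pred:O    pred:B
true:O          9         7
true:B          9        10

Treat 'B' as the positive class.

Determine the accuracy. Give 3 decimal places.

Accuracy = (TP+TN)/N = (10+9)/35 = 0.543

0.543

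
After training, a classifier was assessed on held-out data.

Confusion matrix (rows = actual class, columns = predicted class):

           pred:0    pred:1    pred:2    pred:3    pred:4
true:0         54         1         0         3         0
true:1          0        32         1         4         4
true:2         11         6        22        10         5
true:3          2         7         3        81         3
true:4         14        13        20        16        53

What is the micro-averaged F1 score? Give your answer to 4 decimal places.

0.6630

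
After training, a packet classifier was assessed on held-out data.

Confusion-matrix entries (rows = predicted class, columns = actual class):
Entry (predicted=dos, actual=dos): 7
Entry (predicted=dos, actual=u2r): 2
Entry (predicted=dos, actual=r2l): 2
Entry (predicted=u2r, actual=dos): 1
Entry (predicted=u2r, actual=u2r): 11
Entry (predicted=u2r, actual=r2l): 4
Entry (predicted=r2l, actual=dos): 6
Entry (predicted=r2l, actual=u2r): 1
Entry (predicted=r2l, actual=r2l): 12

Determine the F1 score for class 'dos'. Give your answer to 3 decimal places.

F1 score = 2·TP/(2·TP+FP+FN).
dos: TP=7, FP=2+2=4, FN=1+6=7 → 14/25 = 0.5600

0.560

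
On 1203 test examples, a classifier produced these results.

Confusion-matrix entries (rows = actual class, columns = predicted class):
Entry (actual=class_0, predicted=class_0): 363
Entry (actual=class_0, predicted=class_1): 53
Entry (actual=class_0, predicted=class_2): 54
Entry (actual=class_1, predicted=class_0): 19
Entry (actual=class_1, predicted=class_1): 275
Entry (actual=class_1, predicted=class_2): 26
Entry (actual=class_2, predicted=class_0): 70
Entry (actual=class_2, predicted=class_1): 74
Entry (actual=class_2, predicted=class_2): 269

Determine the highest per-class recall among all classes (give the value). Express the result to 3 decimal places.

Per-class recall (TP/(TP+FN)):
  class_0: TP=363, FN=53+54=107 → 363/470 = 0.7723
  class_1: TP=275, FN=19+26=45 → 275/320 = 0.8594
  class_2: TP=269, FN=70+74=144 → 269/413 = 0.6513
Highest is class 'class_1' with recall = 0.859.

0.859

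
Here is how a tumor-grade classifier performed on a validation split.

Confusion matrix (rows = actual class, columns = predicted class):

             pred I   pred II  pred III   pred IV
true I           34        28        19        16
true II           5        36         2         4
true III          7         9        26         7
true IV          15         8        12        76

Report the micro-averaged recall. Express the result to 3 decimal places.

Micro-averaging pools counts across classes: ΣTP=172, ΣFP=132, ΣFN=132.
Micro-recall = TP/(TP+FN) on pooled counts = 0.566 (equals overall accuracy in single-label multiclass).

0.566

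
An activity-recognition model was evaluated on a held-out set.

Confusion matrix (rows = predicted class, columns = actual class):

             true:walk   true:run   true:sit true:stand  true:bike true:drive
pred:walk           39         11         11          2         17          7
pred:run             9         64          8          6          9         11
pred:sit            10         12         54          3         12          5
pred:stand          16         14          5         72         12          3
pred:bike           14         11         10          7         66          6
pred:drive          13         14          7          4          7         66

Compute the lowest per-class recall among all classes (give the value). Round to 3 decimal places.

Per-class recall (TP/(TP+FN)):
  walk: TP=39, FN=9+10+16+14+13=62 → 39/101 = 0.3861
  run: TP=64, FN=11+12+14+11+14=62 → 64/126 = 0.5079
  sit: TP=54, FN=11+8+5+10+7=41 → 54/95 = 0.5684
  stand: TP=72, FN=2+6+3+7+4=22 → 72/94 = 0.7660
  bike: TP=66, FN=17+9+12+12+7=57 → 66/123 = 0.5366
  drive: TP=66, FN=7+11+5+3+6=32 → 66/98 = 0.6735
Lowest is class 'walk' with recall = 0.386.

0.386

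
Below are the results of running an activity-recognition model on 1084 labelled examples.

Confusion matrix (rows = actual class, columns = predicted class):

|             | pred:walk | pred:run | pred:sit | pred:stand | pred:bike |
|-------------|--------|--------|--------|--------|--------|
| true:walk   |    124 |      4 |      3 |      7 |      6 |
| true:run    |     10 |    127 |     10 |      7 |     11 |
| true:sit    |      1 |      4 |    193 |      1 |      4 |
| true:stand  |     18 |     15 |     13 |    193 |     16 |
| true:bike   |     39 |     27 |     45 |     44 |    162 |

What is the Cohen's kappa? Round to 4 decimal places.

0.6704

Observed agreement pₒ = trace/N = 799/1084 = 0.73708
Expected agreement pₑ = Σ (rowᵢ·colᵢ)/N² = (144·192 + 165·177 + 203·264 + 255·252 + 317·199)/1084² = 0.20236
κ = (pₒ − pₑ)/(1 − pₑ) = (0.73708 − 0.20236)/(1 − 0.20236) = 0.6704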